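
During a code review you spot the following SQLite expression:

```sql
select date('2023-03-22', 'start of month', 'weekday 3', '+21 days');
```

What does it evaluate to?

2023-03-22

`start of month` rewinds 2023-03-22 to 2023-03-01.
`weekday 3` advances to the next Wednesday; 2023-03-01 is already a Wednesday, so it stays at 2023-03-01.
Advancing 21 more days within March lands on 2023-03-22.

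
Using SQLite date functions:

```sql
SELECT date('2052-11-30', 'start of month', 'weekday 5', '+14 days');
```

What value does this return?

2052-11-15

`start of month` rewinds 2052-11-30 to 2052-11-01.
`weekday 5` advances to the next Friday; 2052-11-01 is already a Friday, so it stays at 2052-11-01.
Advancing 14 more days within November lands on 2052-11-15.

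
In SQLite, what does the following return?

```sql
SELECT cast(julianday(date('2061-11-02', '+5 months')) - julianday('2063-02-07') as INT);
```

Adding +5 months to 2061-11-02 gives 2062-04-02.
28 days remain in April 2062 after the 2nd (30 − 2).
Full months from May 2062 through January 2063 contribute their day counts.
Then 7 days into February 2063.
Total: 28 + 31 + 30 + 31 + 31 + 30 + 31 + 30 + 31 + 31 + 7 = 311.
The subtraction is earlier − later, so the result is −311 → -311.

-311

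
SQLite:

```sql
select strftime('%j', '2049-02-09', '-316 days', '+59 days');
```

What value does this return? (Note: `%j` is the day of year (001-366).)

First apply '-316 days', '+59 days': 2049-02-09 → 2048-05-28.
Day-of-year for 2048-05-28: days since 2048-01-01 inclusive = 149, zero-padded to 149.

149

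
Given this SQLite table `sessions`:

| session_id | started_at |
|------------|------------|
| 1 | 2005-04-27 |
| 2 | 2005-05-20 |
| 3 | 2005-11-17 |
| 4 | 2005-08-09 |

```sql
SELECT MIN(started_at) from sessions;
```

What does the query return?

MIN over {2005-04-27, 2005-05-20, 2005-08-09, 2005-11-17}.

2005-04-27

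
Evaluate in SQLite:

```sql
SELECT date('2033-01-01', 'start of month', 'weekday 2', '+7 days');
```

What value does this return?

`start of month` rewinds 2033-01-01 to 2033-01-01.
`weekday 2` advances to the next Tuesday; 2033-01-01 is a Saturday, so it moves forward to 2033-01-04.
Advancing 7 more days within January lands on 2033-01-11.

2033-01-11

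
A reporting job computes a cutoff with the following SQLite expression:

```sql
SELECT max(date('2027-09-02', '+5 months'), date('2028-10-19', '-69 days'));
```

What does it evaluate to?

2028-08-11

date('2027-09-02', '+5 months') → 2028-02-02.
date('2028-10-19', '-69 days') → 2028-08-11.
Later of the two is 2028-08-11.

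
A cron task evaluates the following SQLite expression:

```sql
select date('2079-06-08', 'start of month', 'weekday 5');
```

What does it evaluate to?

2079-06-02

`start of month` rewinds 2079-06-08 to 2079-06-01.
`weekday 5` advances to the next Friday; 2079-06-01 is a Thursday, so it moves forward to 2079-06-02.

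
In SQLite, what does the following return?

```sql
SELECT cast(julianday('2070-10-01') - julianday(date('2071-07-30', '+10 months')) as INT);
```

-607

Adding +10 months to 2071-07-30 gives 2072-05-30.
30 days remain in October 2070 after the 1st (31 − 1).
Full months from November 2070 through April 2072 contribute their day counts.
Then 30 days into May 2072.
Total: 30 + 30 + 31 + 31 + 28 + 31 + 30 + 31 + 30 + 31 + 31 + 30 + 31 + 30 + 31 + 31 + 29 + 31 + 30 + 30 = 607.
The subtraction is earlier − later, so the result is −607 → -607.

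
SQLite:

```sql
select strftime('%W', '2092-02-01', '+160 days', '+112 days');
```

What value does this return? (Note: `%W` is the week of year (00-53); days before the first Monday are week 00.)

43

First apply '+160 days', '+112 days': 2092-02-01 → 2092-10-30.
2092-10-30 is a Thursday. SQLite's %W counts Mondays since the year started; the result is 43.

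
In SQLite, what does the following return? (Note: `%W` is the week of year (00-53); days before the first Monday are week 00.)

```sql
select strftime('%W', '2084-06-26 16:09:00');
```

2084-06-26 is a Monday. SQLite's %W counts Mondays since the year started; the result is 26.

26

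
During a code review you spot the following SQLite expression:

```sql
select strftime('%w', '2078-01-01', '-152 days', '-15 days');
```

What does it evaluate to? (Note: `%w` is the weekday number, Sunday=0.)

0

First apply '-152 days', '-15 days': 2078-01-01 → 2077-07-18.
2077-07-18 is a Sunday; with Sunday=0 that is 0.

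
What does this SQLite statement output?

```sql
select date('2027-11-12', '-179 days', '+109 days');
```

2027-09-03

Applying '-179 days' to 2027-11-12: counting 179 days back gives 2027-05-17.
Applying '+109 days' to 2027-05-17: counting 109 days forward gives 2027-09-03.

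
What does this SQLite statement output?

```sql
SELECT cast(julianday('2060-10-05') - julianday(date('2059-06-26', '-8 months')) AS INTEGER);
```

Adding -8 months to 2059-06-26 gives 2058-10-26.
5 days remain in October 2058 after the 26th (31 − 26).
Full months from November 2058 through September 2060 contribute their day counts.
Then 5 days into October 2060.
Total: 5 + 30 + 31 + 31 + 28 + 31 + 30 + 31 + 30 + 31 + 31 + 30 + 31 + 30 + 31 + 31 + 29 + 31 + 30 + 31 + 30 + 31 + 31 + 30 + 5 = 710.

710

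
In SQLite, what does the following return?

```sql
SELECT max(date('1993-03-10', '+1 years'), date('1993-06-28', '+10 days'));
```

1994-03-10

date('1993-03-10', '+1 years') → 1994-03-10.
date('1993-06-28', '+10 days') → 1993-07-08.
Later of the two is 1994-03-10.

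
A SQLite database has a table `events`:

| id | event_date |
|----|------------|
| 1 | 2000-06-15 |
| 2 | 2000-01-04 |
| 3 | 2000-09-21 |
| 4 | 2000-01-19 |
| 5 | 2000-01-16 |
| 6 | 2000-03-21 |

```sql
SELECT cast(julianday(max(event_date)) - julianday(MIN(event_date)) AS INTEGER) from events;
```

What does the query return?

MIN = 2000-01-04, MAX = 2000-09-21.
27 days remain in January 2000 after the 4th (31 − 4).
Full months from February 2000 through August 2000 contribute their day counts.
Then 21 days into September 2000.
Total: 27 + 29 + 31 + 30 + 31 + 30 + 31 + 31 + 21 = 261.

261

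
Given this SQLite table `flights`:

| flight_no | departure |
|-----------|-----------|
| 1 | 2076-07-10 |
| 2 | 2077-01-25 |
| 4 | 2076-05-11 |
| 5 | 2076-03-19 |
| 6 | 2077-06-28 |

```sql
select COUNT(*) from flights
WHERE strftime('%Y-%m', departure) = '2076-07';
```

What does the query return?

1

Rows with year-month 2076-07: 2076-07-10 → 1.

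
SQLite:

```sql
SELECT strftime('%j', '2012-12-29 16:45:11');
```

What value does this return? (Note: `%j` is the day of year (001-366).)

Day-of-year for 2012-12-29: days since 2012-01-01 inclusive = 364, zero-padded to 364.

364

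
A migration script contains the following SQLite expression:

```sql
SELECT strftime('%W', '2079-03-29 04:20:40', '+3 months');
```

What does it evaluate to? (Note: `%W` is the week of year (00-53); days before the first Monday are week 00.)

First apply '+3 months': 2079-03-29 04:20:40 → 2079-06-29 04:20:40.
2079-06-29 is a Thursday. SQLite's %W counts Mondays since the year started; the result is 26.

26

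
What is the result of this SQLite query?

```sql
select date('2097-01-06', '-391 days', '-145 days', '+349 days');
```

Applying '-391 days' to 2097-01-06: counting 391 days back gives 2095-12-12.
Applying '-145 days' to 2095-12-12: counting 145 days back gives 2095-07-20.
Applying '+349 days' to 2095-07-20: counting 349 days forward gives 2096-07-03.

2096-07-03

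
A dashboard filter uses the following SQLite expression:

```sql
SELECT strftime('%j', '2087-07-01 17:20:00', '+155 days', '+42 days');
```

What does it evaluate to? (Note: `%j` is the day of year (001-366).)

First apply '+155 days', '+42 days': 2087-07-01 17:20:00 → 2088-01-14 17:20:00.
Day-of-year for 2088-01-14: days since 2088-01-01 inclusive = 14, zero-padded to 014.

014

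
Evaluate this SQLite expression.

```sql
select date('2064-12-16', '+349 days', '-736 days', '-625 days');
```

2062-03-10

Applying '+349 days' to 2064-12-16: counting 349 days forward gives 2065-11-30.
Applying '-736 days' to 2065-11-30: counting 736 days back gives 2063-11-25.
Applying '-625 days' to 2063-11-25: counting 625 days back gives 2062-03-10.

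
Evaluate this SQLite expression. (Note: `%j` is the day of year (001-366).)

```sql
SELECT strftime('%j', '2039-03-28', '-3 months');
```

First apply '-3 months': 2039-03-28 → 2038-12-28.
Day-of-year for 2038-12-28: days since 2038-01-01 inclusive = 362, zero-padded to 362.

362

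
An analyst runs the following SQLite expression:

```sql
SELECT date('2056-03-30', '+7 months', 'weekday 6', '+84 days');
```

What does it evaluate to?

Adding +7 months to 2056-03-30 gives 2056-10-30.
`weekday 6` advances to the next Saturday; 2056-10-30 is a Monday, so it moves forward to 2056-11-04.
Applying '+84 days' to 2056-11-04: counting 84 days forward gives 2057-01-27.

2057-01-27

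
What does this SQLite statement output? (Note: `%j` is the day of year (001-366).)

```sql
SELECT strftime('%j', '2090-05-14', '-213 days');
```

286

First apply '-213 days': 2090-05-14 → 2089-10-13.
Day-of-year for 2089-10-13: days since 2089-01-01 inclusive = 286, zero-padded to 286.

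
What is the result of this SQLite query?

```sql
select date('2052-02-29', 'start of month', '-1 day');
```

`start of month` rewinds 2052-02-29 to 2052-02-01.
Going back 1 day from 2052-02-01 reaches 2052-01-31 (last day of January, 31 days).

2052-01-31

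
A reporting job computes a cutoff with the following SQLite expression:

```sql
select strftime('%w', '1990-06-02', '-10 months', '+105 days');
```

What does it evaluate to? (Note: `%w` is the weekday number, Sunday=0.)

First apply '-10 months', '+105 days': 1990-06-02 → 1989-11-15.
1989-11-15 is a Wednesday; with Sunday=0 that is 3.

3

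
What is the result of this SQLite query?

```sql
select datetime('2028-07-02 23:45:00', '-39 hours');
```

2028-07-01 08:45:00

-39 hours from 2028-07-02 23:45:00 is 2028-07-01 08:45:00 (crosses midnight).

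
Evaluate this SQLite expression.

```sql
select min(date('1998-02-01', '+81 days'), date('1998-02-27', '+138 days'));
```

date('1998-02-01', '+81 days') → 1998-04-23.
date('1998-02-27', '+138 days') → 1998-07-15.
Earlier of the two is 1998-04-23.

1998-04-23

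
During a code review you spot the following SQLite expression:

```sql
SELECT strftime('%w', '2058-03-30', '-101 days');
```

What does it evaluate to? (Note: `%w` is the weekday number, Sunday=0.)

3

First apply '-101 days': 2058-03-30 → 2057-12-19.
2057-12-19 is a Wednesday; with Sunday=0 that is 3.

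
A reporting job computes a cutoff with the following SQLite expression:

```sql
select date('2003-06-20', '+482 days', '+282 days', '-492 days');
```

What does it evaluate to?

2004-03-18

Applying '+482 days' to 2003-06-20: counting 482 days forward gives 2004-10-14.
Applying '+282 days' to 2004-10-14: counting 282 days forward gives 2005-07-23.
Applying '-492 days' to 2005-07-23: counting 492 days back gives 2004-03-18.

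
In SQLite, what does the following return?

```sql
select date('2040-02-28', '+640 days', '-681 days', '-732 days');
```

2038-01-16

Applying '+640 days' to 2040-02-28: counting 640 days forward gives 2041-11-29.
Applying '-681 days' to 2041-11-29: counting 681 days back gives 2040-01-18.
Applying '-732 days' to 2040-01-18: counting 732 days back gives 2038-01-16.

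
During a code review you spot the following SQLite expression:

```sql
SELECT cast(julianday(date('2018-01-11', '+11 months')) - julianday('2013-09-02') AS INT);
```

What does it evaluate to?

Adding +11 months to 2018-01-11 gives 2018-12-11.
28 days remain in September 2013 after the 2nd (30 − 2).
Full months from October 2013 through November 2018 contribute their day counts.
Then 11 days into December 2018.
Total: 28 + 31 + 30 + 31 + 31 + 28 + 31 + 30 + 31 + 30 + 31 + 31 + 30 + 31 + 30 + 31 + 31 + 28 + 31 + 30 + 31 + 30 + 31 + 31 + 30 + 31 + 30 + 31 + 31 + 29 + 31 + 30 + 31 + 30 + 31 + 31 + 30 + 31 + 30 + 31 + 31 + 28 + 31 + 30 + 31 + 30 + 31 + 31 + 30 + 31 + 30 + 31 + 31 + 28 + 31 + 30 + 31 + 30 + 31 + 31 + 30 + 31 + 30 + 11 = 1926.

1926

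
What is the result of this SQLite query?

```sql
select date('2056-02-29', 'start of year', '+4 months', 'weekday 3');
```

`start of year` rewinds 2056-02-29 to 2056-01-01.
Adding +4 months to 2056-01-01 gives 2056-05-01.
`weekday 3` advances to the next Wednesday; 2056-05-01 is a Monday, so it moves forward to 2056-05-03.

2056-05-03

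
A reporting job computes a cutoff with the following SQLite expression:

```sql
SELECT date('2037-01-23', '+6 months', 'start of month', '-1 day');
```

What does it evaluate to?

2037-06-30

Adding +6 months to 2037-01-23 gives 2037-07-23.
`start of month` rewinds 2037-07-23 to 2037-07-01.
Going back 1 day from 2037-07-01 reaches 2037-06-30 (last day of June, 30 days).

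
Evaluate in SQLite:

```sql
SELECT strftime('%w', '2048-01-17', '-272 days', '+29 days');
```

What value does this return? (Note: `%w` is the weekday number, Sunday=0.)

First apply '-272 days', '+29 days': 2048-01-17 → 2047-05-19.
2047-05-19 is a Sunday; with Sunday=0 that is 0.

0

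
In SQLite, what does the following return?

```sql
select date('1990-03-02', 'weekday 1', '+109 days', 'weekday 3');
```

1990-06-27

`weekday 1` advances to the next Monday; 1990-03-02 is a Friday, so it moves forward to 1990-03-05.
Applying '+109 days' to 1990-03-05: counting 109 days forward gives 1990-06-22.
`weekday 3` advances to the next Wednesday; 1990-06-22 is a Friday, so it moves forward to 1990-06-27.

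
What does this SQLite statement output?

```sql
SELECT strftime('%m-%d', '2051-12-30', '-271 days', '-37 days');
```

02-25

First apply '-271 days', '-37 days': 2051-12-30 → 2051-02-25.
`%m-%d` extracts the month-day: 02-25.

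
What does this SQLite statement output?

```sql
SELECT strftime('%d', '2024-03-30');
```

30

`%d` extracts the 2-digit day of month: 30.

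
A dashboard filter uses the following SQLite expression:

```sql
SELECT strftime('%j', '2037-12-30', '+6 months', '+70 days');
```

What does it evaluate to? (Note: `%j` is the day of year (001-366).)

First apply '+6 months', '+70 days': 2037-12-30 → 2038-09-08.
Day-of-year for 2038-09-08: days since 2038-01-01 inclusive = 251, zero-padded to 251.

251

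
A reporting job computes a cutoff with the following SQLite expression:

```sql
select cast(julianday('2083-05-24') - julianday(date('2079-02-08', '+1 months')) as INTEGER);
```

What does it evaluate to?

Adding +1 month to 2079-02-08 gives 2079-03-08.
23 days remain in March 2079 after the 8th (31 − 8).
Full months from April 2079 through April 2083 contribute their day counts.
Then 24 days into May 2083.
Total: 23 + 30 + 31 + 30 + 31 + 31 + 30 + 31 + 30 + 31 + 31 + 29 + 31 + 30 + 31 + 30 + 31 + 31 + 30 + 31 + 30 + 31 + 31 + 28 + 31 + 30 + 31 + 30 + 31 + 31 + 30 + 31 + 30 + 31 + 31 + 28 + 31 + 30 + 31 + 30 + 31 + 31 + 30 + 31 + 30 + 31 + 31 + 28 + 31 + 30 + 24 = 1538.

1538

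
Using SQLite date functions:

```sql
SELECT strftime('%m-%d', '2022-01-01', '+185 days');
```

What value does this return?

First apply '+185 days': 2022-01-01 → 2022-07-05.
`%m-%d` extracts the month-day: 07-05.

07-05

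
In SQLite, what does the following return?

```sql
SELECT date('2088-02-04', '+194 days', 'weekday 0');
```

Applying '+194 days' to 2088-02-04: counting 194 days forward gives 2088-08-16.
`weekday 0` advances to the next Sunday; 2088-08-16 is a Monday, so it moves forward to 2088-08-22.

2088-08-22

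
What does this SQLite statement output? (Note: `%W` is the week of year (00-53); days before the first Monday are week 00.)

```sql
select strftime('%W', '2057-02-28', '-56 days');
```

01

First apply '-56 days': 2057-02-28 → 2057-01-03.
2057-01-03 is a Wednesday. SQLite's %W counts Mondays since the year started; the result is 01.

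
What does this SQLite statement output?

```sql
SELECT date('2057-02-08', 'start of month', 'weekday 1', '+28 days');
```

`start of month` rewinds 2057-02-08 to 2057-02-01.
`weekday 1` advances to the next Monday; 2057-02-01 is a Thursday, so it moves forward to 2057-02-05.
February 2057 has 28 days; 23 remain after the 5th, so 24 days reach 2057-03-01.
Advancing 4 more days within March lands on 2057-03-05.

2057-03-05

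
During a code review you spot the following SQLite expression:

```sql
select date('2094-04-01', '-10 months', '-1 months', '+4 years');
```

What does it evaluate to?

Adding -10 months to 2094-04-01 gives 2093-06-01.
Adding -1 month to 2093-06-01 gives 2093-05-01.
Adding +4 years to 2093-05-01 gives 2097-05-01.

2097-05-01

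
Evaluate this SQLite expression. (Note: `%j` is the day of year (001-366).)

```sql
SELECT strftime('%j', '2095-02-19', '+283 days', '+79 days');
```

047

First apply '+283 days', '+79 days': 2095-02-19 → 2096-02-16.
Day-of-year for 2096-02-16: days since 2096-01-01 inclusive = 47, zero-padded to 047.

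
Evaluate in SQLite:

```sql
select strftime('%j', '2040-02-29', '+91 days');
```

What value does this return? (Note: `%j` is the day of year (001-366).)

151

First apply '+91 days': 2040-02-29 → 2040-05-30.
Day-of-year for 2040-05-30: days since 2040-01-01 inclusive = 151, zero-padded to 151.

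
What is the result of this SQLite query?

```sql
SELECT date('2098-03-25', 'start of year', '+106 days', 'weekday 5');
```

`start of year` rewinds 2098-03-25 to 2098-01-01.
Applying '+106 days' to 2098-01-01: counting 106 days forward gives 2098-04-17.
`weekday 5` advances to the next Friday; 2098-04-17 is a Thursday, so it moves forward to 2098-04-18.

2098-04-18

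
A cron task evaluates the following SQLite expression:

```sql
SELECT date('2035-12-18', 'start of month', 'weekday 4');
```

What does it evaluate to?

`start of month` rewinds 2035-12-18 to 2035-12-01.
`weekday 4` advances to the next Thursday; 2035-12-01 is a Saturday, so it moves forward to 2035-12-06.

2035-12-06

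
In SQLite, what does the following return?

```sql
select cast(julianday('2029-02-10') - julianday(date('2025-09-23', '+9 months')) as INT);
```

Adding +9 months to 2025-09-23 gives 2026-06-23.
7 days remain in June 2026 after the 23rd (30 − 23).
Full months from July 2026 through January 2029 contribute their day counts.
Then 10 days into February 2029.
Total: 7 + 31 + 31 + 30 + 31 + 30 + 31 + 31 + 28 + 31 + 30 + 31 + 30 + 31 + 31 + 30 + 31 + 30 + 31 + 31 + 29 + 31 + 30 + 31 + 30 + 31 + 31 + 30 + 31 + 30 + 31 + 31 + 10 = 963.

963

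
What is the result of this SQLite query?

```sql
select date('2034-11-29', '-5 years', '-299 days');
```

Adding -5 years to 2034-11-29 gives 2029-11-29.
Applying '-299 days' to 2029-11-29: counting 299 days back gives 2029-02-03.

2029-02-03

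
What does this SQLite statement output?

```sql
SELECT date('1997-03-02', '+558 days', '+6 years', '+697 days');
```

2006-08-09

Applying '+558 days' to 1997-03-02: counting 558 days forward gives 1998-09-11.
Adding +6 years to 1998-09-11 gives 2004-09-11.
Applying '+697 days' to 2004-09-11: counting 697 days forward gives 2006-08-09.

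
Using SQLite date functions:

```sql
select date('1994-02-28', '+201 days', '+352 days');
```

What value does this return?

1995-09-04

Applying '+201 days' to 1994-02-28: counting 201 days forward gives 1994-09-17.
Applying '+352 days' to 1994-09-17: counting 352 days forward gives 1995-09-04.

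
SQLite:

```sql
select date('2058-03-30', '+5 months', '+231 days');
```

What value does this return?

2059-04-18

Adding +5 months to 2058-03-30 gives 2058-08-30.
Applying '+231 days' to 2058-08-30: counting 231 days forward gives 2059-04-18.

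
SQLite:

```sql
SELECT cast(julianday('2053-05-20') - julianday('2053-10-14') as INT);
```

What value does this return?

-147

11 days remain in May 2053 after the 20th (31 − 20).
June 2053: 30 days.
July 2053: 31 days.
August 2053: 31 days.
September 2053: 30 days.
Then 14 days into October 2053.
Total: 11 + 30 + 31 + 31 + 30 + 14 = 147.
The subtraction is earlier − later, so the result is −147 → -147.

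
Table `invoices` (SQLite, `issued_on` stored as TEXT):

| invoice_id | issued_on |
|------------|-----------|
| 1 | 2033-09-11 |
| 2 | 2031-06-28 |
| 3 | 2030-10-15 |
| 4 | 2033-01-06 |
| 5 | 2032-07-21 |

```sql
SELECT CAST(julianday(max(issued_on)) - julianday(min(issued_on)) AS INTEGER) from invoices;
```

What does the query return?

1062

MIN = 2030-10-15, MAX = 2033-09-11.
16 days remain in October 2030 after the 15th (31 − 15).
Full months from November 2030 through August 2033 contribute their day counts.
Then 11 days into September 2033.
Total: 16 + 30 + 31 + 31 + 28 + 31 + 30 + 31 + 30 + 31 + 31 + 30 + 31 + 30 + 31 + 31 + 29 + 31 + 30 + 31 + 30 + 31 + 31 + 30 + 31 + 30 + 31 + 31 + 28 + 31 + 30 + 31 + 30 + 31 + 31 + 11 = 1062.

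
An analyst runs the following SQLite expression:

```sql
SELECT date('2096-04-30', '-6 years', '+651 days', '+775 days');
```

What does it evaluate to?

2094-03-26

Adding -6 years to 2096-04-30 gives 2090-04-30.
Applying '+651 days' to 2090-04-30: counting 651 days forward gives 2092-02-10.
Applying '+775 days' to 2092-02-10: counting 775 days forward gives 2094-03-26.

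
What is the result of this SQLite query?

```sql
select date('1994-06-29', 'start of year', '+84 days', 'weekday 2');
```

1994-03-29

`start of year` rewinds 1994-06-29 to 1994-01-01.
Applying '+84 days' to 1994-01-01: counting 84 days forward gives 1994-03-26.
`weekday 2` advances to the next Tuesday; 1994-03-26 is a Saturday, so it moves forward to 1994-03-29.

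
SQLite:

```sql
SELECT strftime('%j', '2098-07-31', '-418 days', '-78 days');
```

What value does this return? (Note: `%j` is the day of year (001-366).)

081

First apply '-418 days', '-78 days': 2098-07-31 → 2097-03-22.
Day-of-year for 2097-03-22: days since 2097-01-01 inclusive = 81, zero-padded to 081.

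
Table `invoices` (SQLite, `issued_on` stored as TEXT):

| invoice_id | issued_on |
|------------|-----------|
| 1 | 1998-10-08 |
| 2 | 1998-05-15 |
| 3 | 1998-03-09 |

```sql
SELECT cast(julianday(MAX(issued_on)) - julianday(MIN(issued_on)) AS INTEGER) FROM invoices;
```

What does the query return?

MIN = 1998-03-09, MAX = 1998-10-08.
22 days remain in March 1998 after the 9th (31 − 9).
Full months from April 1998 through September 1998 contribute their day counts.
Then 8 days into October 1998.
Total: 22 + 30 + 31 + 30 + 31 + 31 + 30 + 8 = 213.

213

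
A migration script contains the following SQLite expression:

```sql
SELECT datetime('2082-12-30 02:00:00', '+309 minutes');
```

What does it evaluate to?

309 minutes = 5h 9m; +309 minutes from 2082-12-30 02:00:00 is 2082-12-30 07:09:00.

2082-12-30 07:09:00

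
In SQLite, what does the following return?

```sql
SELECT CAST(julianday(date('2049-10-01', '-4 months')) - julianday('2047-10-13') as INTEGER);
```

597

Adding -4 months to 2049-10-01 gives 2049-06-01.
18 days remain in October 2047 after the 13th (31 − 13).
Full months from November 2047 through May 2049 contribute their day counts.
Then 1 day into June 2049.
Total: 18 + 30 + 31 + 31 + 29 + 31 + 30 + 31 + 30 + 31 + 31 + 30 + 31 + 30 + 31 + 31 + 28 + 31 + 30 + 31 + 1 = 597.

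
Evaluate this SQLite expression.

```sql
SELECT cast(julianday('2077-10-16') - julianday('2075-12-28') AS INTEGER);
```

3 days remain in December 2075 after the 28th (31 − 28).
Full months from January 2076 through September 2077 contribute their day counts.
Then 16 days into October 2077.
Total: 3 + 31 + 29 + 31 + 30 + 31 + 30 + 31 + 31 + 30 + 31 + 30 + 31 + 31 + 28 + 31 + 30 + 31 + 30 + 31 + 31 + 30 + 16 = 658.

658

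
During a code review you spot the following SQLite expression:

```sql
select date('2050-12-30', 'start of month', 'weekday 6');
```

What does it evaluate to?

`start of month` rewinds 2050-12-30 to 2050-12-01.
`weekday 6` advances to the next Saturday; 2050-12-01 is a Thursday, so it moves forward to 2050-12-03.

2050-12-03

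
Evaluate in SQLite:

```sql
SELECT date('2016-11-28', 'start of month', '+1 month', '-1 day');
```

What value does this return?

2016-11-30

`start of month` rewinds 2016-11-28 to 2016-11-01.
Adding +1 month to 2016-11-01 gives 2016-12-01.
Going back 1 day from 2016-12-01 reaches 2016-11-30 (last day of November, 30 days).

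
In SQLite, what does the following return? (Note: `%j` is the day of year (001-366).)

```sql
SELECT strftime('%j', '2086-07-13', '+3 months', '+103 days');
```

024

First apply '+3 months', '+103 days': 2086-07-13 → 2087-01-24.
Day-of-year for 2087-01-24: days since 2087-01-01 inclusive = 24, zero-padded to 024.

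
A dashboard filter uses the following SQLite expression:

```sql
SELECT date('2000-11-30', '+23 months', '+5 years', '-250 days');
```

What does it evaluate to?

Adding +23 months to 2000-11-30 gives 2002-10-30.
Adding +5 years to 2002-10-30 gives 2007-10-30.
Applying '-250 days' to 2007-10-30: counting 250 days back gives 2007-02-22.

2007-02-22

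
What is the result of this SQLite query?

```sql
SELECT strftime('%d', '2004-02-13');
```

`%d` extracts the 2-digit day of month: 13.

13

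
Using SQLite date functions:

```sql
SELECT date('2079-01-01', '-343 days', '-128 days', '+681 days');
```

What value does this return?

2079-07-30

Applying '-343 days' to 2079-01-01: counting 343 days back gives 2078-01-23.
Applying '-128 days' to 2078-01-23: counting 128 days back gives 2077-09-17.
Applying '+681 days' to 2077-09-17: counting 681 days forward gives 2079-07-30.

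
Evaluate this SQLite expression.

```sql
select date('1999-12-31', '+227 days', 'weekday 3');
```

Applying '+227 days' to 1999-12-31: counting 227 days forward gives 2000-08-14.
`weekday 3` advances to the next Wednesday; 2000-08-14 is a Monday, so it moves forward to 2000-08-16.

2000-08-16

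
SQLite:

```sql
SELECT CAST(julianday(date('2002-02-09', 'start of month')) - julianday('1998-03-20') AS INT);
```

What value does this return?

1414

`start of month` rewinds 2002-02-09 to 2002-02-01.
11 days remain in March 1998 after the 20th (31 − 20).
Full months from April 1998 through January 2002 contribute their day counts.
Then 1 day into February 2002.
Total: 11 + 30 + 31 + 30 + 31 + 31 + 30 + 31 + 30 + 31 + 31 + 28 + 31 + 30 + 31 + 30 + 31 + 31 + 30 + 31 + 30 + 31 + 31 + 29 + 31 + 30 + 31 + 30 + 31 + 31 + 30 + 31 + 30 + 31 + 31 + 28 + 31 + 30 + 31 + 30 + 31 + 31 + 30 + 31 + 30 + 31 + 31 + 1 = 1414.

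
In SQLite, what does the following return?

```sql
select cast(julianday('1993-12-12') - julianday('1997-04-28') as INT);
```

-1233

19 days remain in December 1993 after the 12th (31 − 12).
Full months from January 1994 through March 1997 contribute their day counts.
Then 28 days into April 1997.
Total: 19 + 31 + 28 + 31 + 30 + 31 + 30 + 31 + 31 + 30 + 31 + 30 + 31 + 31 + 28 + 31 + 30 + 31 + 30 + 31 + 31 + 30 + 31 + 30 + 31 + 31 + 29 + 31 + 30 + 31 + 30 + 31 + 31 + 30 + 31 + 30 + 31 + 31 + 28 + 31 + 28 = 1233.
The subtraction is earlier − later, so the result is −1233 → -1233.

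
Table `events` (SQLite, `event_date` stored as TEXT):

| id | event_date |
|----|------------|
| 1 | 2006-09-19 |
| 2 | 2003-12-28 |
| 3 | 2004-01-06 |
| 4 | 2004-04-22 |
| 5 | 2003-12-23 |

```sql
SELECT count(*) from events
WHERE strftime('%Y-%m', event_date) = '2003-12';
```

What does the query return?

2

Rows with year-month 2003-12: 2003-12-28, 2003-12-23 → 2.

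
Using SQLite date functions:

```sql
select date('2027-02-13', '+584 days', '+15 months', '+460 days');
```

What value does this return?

Applying '+584 days' to 2027-02-13: counting 584 days forward gives 2028-09-19.
Adding +15 months to 2028-09-19 gives 2029-12-19.
Applying '+460 days' to 2029-12-19: counting 460 days forward gives 2031-03-24.

2031-03-24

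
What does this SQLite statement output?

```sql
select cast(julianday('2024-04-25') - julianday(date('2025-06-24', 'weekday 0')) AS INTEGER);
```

`weekday 0` advances to the next Sunday; 2025-06-24 is a Tuesday, so it moves forward to 2025-06-29.
5 days remain in April 2024 after the 25th (30 − 25).
Full months from May 2024 through May 2025 contribute their day counts.
Then 29 days into June 2025.
Total: 5 + 31 + 30 + 31 + 31 + 30 + 31 + 30 + 31 + 31 + 28 + 31 + 30 + 31 + 29 = 430.
The subtraction is earlier − later, so the result is −430 → -430.

-430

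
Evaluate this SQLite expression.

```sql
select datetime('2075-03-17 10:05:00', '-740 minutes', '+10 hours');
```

740 minutes = 12h 20m; -740 minutes from 2075-03-17 10:05:00 is 2075-03-16 21:45:00 (crosses midnight).
+10 hours from 2075-03-16 21:45:00 is 2075-03-17 07:45:00 (crosses midnight).

2075-03-17 07:45:00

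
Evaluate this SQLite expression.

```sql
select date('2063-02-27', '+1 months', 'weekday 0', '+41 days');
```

2063-05-12

Adding +1 month to 2063-02-27 gives 2063-03-27.
`weekday 0` advances to the next Sunday; 2063-03-27 is a Tuesday, so it moves forward to 2063-04-01.
Applying '+41 days' to 2063-04-01: counting 41 days forward gives 2063-05-12.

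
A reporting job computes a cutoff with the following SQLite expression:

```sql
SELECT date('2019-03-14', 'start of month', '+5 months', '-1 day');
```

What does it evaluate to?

`start of month` rewinds 2019-03-14 to 2019-03-01.
Adding +5 months to 2019-03-01 gives 2019-08-01.
Going back 1 day from 2019-08-01 reaches 2019-07-31 (last day of July, 31 days).

2019-07-31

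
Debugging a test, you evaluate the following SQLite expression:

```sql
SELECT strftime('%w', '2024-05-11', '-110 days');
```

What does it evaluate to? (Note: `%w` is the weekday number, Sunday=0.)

1

First apply '-110 days': 2024-05-11 → 2024-01-22.
2024-01-22 is a Monday; with Sunday=0 that is 1.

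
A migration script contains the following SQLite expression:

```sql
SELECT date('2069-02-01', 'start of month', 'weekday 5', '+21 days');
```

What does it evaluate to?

`start of month` rewinds 2069-02-01 to 2069-02-01.
`weekday 5` advances to the next Friday; 2069-02-01 is already a Friday, so it stays at 2069-02-01.
Advancing 21 more days within February lands on 2069-02-22.

2069-02-22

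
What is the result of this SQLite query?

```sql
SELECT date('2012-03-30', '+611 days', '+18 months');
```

2015-06-01

Applying '+611 days' to 2012-03-30: counting 611 days forward gives 2013-12-01.
Adding +18 months to 2013-12-01 gives 2015-06-01.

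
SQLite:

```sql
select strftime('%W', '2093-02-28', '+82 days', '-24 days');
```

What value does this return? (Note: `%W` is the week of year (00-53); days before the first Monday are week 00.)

First apply '+82 days', '-24 days': 2093-02-28 → 2093-04-27.
2093-04-27 is a Monday. SQLite's %W counts Mondays since the year started; the result is 17.

17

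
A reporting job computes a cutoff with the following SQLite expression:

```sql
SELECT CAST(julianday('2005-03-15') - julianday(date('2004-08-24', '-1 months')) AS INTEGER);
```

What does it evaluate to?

234

Adding -1 month to 2004-08-24 gives 2004-07-24.
7 days remain in July 2004 after the 24th (31 − 24).
Full months from August 2004 through February 2005 contribute their day counts.
Then 15 days into March 2005.
Total: 7 + 31 + 30 + 31 + 30 + 31 + 31 + 28 + 15 = 234.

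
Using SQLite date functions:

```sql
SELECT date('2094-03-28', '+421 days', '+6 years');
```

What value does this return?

2101-05-23

Applying '+421 days' to 2094-03-28: counting 421 days forward gives 2095-05-23.
Adding +6 years to 2095-05-23 gives 2101-05-23.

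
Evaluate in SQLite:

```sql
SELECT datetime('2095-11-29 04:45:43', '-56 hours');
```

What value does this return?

-56 hours from 2095-11-29 04:45:43 is 2095-11-26 20:45:43 (crosses midnight).

2095-11-26 20:45:43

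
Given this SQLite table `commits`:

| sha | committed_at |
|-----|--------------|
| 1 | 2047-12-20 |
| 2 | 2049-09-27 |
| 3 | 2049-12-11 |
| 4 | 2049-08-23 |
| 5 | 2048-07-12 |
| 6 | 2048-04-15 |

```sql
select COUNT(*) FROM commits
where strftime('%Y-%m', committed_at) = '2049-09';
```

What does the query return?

Rows with year-month 2049-09: 2049-09-27 → 1.

1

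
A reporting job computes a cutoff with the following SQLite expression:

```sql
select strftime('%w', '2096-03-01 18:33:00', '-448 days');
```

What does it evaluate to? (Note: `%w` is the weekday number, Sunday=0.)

First apply '-448 days': 2096-03-01 18:33:00 → 2094-12-09 18:33:00.
2094-12-09 is a Thursday; with Sunday=0 that is 4.

4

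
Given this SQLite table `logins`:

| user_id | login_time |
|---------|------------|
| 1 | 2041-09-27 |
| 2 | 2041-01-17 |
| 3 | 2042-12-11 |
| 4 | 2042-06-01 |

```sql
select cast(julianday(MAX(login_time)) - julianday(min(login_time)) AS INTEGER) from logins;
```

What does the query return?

MIN = 2041-01-17, MAX = 2042-12-11.
14 days remain in January 2041 after the 17th (31 − 17).
Full months from February 2041 through November 2042 contribute their day counts.
Then 11 days into December 2042.
Total: 14 + 28 + 31 + 30 + 31 + 30 + 31 + 31 + 30 + 31 + 30 + 31 + 31 + 28 + 31 + 30 + 31 + 30 + 31 + 31 + 30 + 31 + 30 + 11 = 693.

693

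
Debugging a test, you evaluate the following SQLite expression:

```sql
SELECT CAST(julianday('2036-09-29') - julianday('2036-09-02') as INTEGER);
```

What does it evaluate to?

27

Both dates are in September 2036: 29 − 2 = 27.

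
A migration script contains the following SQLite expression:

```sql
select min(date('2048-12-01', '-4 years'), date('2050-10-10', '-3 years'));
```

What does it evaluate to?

date('2048-12-01', '-4 years') → 2044-12-01.
date('2050-10-10', '-3 years') → 2047-10-10.
Earlier of the two is 2044-12-01.

2044-12-01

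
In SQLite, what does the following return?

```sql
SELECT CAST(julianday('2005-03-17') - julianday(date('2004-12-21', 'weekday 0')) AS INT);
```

81

`weekday 0` advances to the next Sunday; 2004-12-21 is a Tuesday, so it moves forward to 2004-12-26.
5 days remain in December 2004 after the 26th (31 − 26).
January 2005: 31 days.
February 2005: 28 days.
Then 17 days into March 2005.
Total: 5 + 31 + 28 + 17 = 81.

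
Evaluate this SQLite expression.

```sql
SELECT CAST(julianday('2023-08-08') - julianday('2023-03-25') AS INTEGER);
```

6 days remain in March 2023 after the 25th (31 − 25).
April 2023: 30 days.
May 2023: 31 days.
June 2023: 30 days.
July 2023: 31 days.
Then 8 days into August 2023.
Total: 6 + 30 + 31 + 30 + 31 + 8 = 136.

136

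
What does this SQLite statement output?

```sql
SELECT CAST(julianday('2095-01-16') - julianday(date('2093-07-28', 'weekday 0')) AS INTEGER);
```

532

`weekday 0` advances to the next Sunday; 2093-07-28 is a Tuesday, so it moves forward to 2093-08-02.
29 days remain in August 2093 after the 2nd (31 − 2).
Full months from September 2093 through December 2094 contribute their day counts.
Then 16 days into January 2095.
Total: 29 + 30 + 31 + 30 + 31 + 31 + 28 + 31 + 30 + 31 + 30 + 31 + 31 + 30 + 31 + 30 + 31 + 16 = 532.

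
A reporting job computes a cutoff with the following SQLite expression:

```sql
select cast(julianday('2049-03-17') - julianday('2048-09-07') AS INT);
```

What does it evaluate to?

191

23 days remain in September 2048 after the 7th (30 − 7).
October 2048: 31 days.
November 2048: 30 days.
December 2048: 31 days.
January 2049: 31 days.
February 2049: 28 days.
Then 17 days into March 2049.
Total: 23 + 31 + 30 + 31 + 31 + 28 + 17 = 191.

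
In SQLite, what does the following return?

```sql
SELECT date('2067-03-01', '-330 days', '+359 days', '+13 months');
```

Applying '-330 days' to 2067-03-01: counting 330 days back gives 2066-04-05.
Applying '+359 days' to 2066-04-05: counting 359 days forward gives 2067-03-30.
Adding +13 months to 2067-03-30 gives 2068-04-30.

2068-04-30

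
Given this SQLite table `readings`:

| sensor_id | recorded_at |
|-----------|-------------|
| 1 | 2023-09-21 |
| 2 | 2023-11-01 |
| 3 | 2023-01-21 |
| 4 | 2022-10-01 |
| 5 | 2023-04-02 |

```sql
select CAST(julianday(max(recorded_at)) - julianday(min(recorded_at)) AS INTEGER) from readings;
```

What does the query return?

396

MIN = 2022-10-01, MAX = 2023-11-01.
30 days remain in October 2022 after the 1st (31 − 1).
Full months from November 2022 through October 2023 contribute their day counts.
Then 1 day into November 2023.
Total: 30 + 30 + 31 + 31 + 28 + 31 + 30 + 31 + 30 + 31 + 31 + 30 + 31 + 1 = 396.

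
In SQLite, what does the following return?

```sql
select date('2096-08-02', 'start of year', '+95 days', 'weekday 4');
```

`start of year` rewinds 2096-08-02 to 2096-01-01.
Applying '+95 days' to 2096-01-01: counting 95 days forward gives 2096-04-05.
`weekday 4` advances to the next Thursday; 2096-04-05 is already a Thursday, so it stays at 2096-04-05.

2096-04-05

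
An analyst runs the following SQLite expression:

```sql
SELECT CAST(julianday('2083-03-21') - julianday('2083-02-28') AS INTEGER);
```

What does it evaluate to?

21

0 days remain in February 2083 after the 28th (28 − 28).
Then 21 days into March 2083.
Total: 0 + 21 = 21.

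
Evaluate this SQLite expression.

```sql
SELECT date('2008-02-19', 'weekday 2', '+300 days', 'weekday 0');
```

2008-12-21

`weekday 2` advances to the next Tuesday; 2008-02-19 is already a Tuesday, so it stays at 2008-02-19.
Applying '+300 days' to 2008-02-19: counting 300 days forward gives 2008-12-15.
`weekday 0` advances to the next Sunday; 2008-12-15 is a Monday, so it moves forward to 2008-12-21.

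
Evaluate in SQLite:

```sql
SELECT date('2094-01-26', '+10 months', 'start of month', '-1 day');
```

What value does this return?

2094-10-31

Adding +10 months to 2094-01-26 gives 2094-11-26.
`start of month` rewinds 2094-11-26 to 2094-11-01.
Going back 1 day from 2094-11-01 reaches 2094-10-31 (last day of October, 31 days).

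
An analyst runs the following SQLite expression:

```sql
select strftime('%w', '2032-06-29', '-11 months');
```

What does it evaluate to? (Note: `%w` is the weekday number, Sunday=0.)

2

First apply '-11 months': 2032-06-29 → 2031-07-29.
2031-07-29 is a Tuesday; with Sunday=0 that is 2.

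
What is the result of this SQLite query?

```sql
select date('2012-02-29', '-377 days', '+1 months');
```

Applying '-377 days' to 2012-02-29: counting 377 days back gives 2011-02-17.
Adding +1 month to 2011-02-17 gives 2011-03-17.

2011-03-17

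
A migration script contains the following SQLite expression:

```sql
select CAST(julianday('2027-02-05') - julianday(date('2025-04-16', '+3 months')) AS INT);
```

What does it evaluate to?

Adding +3 months to 2025-04-16 gives 2025-07-16.
15 days remain in July 2025 after the 16th (31 − 16).
Full months from August 2025 through January 2027 contribute their day counts.
Then 5 days into February 2027.
Total: 15 + 31 + 30 + 31 + 30 + 31 + 31 + 28 + 31 + 30 + 31 + 30 + 31 + 31 + 30 + 31 + 30 + 31 + 31 + 5 = 569.

569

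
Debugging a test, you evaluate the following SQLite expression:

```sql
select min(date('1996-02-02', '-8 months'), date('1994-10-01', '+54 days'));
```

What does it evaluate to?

date('1996-02-02', '-8 months') → 1995-06-02.
date('1994-10-01', '+54 days') → 1994-11-24.
Earlier of the two is 1994-11-24.

1994-11-24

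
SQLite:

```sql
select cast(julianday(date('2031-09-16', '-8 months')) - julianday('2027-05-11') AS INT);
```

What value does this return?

Adding -8 months to 2031-09-16 gives 2031-01-16.
20 days remain in May 2027 after the 11th (31 − 11).
Full months from June 2027 through December 2030 contribute their day counts.
Then 16 days into January 2031.
Total: 20 + 30 + 31 + 31 + 30 + 31 + 30 + 31 + 31 + 29 + 31 + 30 + 31 + 30 + 31 + 31 + 30 + 31 + 30 + 31 + 31 + 28 + 31 + 30 + 31 + 30 + 31 + 31 + 30 + 31 + 30 + 31 + 31 + 28 + 31 + 30 + 31 + 30 + 31 + 31 + 30 + 31 + 30 + 31 + 16 = 1346.

1346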